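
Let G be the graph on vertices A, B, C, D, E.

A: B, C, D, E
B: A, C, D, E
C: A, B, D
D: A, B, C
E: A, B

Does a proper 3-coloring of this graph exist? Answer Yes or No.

No

A, B, C, D form a clique, so at least 4 colors are needed.
So 3 colors are not enough.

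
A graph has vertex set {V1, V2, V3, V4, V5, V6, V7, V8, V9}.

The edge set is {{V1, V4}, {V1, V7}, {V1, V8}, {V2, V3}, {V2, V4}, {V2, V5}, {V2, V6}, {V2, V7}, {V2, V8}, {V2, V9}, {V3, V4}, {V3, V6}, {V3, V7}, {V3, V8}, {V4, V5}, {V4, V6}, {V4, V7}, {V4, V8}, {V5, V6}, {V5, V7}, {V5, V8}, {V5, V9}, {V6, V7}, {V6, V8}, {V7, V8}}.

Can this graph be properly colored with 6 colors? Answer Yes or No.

The chromatic number is 6. V2, V4, V5, V6, V7, V8 are pairwise adjacent (a clique of size 6), so at least 6 colors are needed.
6 colors suffice: color 1 → {V8, V9}; color 2 → {V1, V2}; color 3 → {V7}; color 4 → {V4}; color 5 → {V3, V5}; color 6 → {V6}.
That is already a proper 6-coloring.

Yes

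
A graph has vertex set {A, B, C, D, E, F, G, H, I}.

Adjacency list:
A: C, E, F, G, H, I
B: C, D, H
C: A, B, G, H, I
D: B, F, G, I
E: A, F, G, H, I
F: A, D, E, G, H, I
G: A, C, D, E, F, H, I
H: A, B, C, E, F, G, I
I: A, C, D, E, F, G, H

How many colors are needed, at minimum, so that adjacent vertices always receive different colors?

6

A, E, F, G, H, I form a clique, so at least 6 colors are needed.
6 colors suffice: color 1 → {B, G}; color 2 → {I}; color 3 → {D, H}; color 4 → {A}; color 5 → {C, F}; color 6 → {E}. Each edge has distinct colors on its endpoints.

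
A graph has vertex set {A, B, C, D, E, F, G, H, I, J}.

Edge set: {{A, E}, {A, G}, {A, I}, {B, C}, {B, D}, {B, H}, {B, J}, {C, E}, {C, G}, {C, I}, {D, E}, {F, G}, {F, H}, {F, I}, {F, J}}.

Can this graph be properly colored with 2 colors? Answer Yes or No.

The cycle B-H-F-I-C-B has odd length 5, so it cannot be 2-colored; at least 3 colors are needed.
So 2 colors are not enough.

No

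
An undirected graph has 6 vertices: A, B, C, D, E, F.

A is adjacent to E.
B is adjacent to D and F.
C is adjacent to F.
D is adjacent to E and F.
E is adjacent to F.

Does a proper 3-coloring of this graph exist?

The chromatic number is 3. D, E, F are pairwise adjacent, so at least 3 colors are needed.
3 colors suffice: A=1, B=2, C=2, D=3, E=2, F=1.
That is already a proper 3-coloring.

Yes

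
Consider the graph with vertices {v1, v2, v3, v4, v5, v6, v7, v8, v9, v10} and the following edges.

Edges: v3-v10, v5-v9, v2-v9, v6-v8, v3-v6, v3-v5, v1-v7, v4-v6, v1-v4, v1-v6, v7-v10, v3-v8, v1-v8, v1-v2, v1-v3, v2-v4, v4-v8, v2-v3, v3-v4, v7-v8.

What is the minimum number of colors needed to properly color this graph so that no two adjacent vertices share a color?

v1, v3, v4, v6, v8 are pairwise adjacent (a clique of size 5), so at least 5 colors are needed.
5 colors suffice: color 1 → {v3, v7, v9}; color 2 → {v1, v5, v10}; color 3 → {v4}; color 4 → {v2, v8}; color 5 → {v6}. Each edge has distinct colors on its endpoints.

5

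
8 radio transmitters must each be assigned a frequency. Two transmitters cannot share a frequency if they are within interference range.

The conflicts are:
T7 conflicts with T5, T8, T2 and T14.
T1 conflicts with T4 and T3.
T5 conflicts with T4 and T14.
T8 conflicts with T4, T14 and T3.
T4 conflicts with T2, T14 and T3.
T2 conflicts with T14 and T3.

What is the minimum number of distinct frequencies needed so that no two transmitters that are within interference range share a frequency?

T7, T5, T14 are mutually in conflict, so at least 3 frequencies are needed.
A valid assignment using 3 frequencies: T7=1, T1=3, T5=3, T8=3, T4=1, T2=3, T14=2, T3=2. Each listed conflict is separated.

3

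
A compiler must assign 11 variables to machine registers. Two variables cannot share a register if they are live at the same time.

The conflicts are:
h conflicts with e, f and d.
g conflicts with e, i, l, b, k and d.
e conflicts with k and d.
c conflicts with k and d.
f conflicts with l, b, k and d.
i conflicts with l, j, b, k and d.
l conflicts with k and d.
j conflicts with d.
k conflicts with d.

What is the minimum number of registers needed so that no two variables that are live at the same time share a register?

5

g, i, l, k, d all conflict with each other, so at least 5 registers are needed.
5 registers suffice: register 1 → {b, d}; register 2 → {h, j, k}; register 3 → {e, c, f, i}; register 4 → {g}; register 5 → {l}. Each listed conflict is separated.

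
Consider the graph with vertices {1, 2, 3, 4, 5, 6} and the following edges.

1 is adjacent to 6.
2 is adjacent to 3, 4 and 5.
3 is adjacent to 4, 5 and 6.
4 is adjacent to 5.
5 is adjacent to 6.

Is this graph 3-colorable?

No

2, 3, 4, 5 form a clique, so at least 4 colors are needed.
So 3 colors are not enough.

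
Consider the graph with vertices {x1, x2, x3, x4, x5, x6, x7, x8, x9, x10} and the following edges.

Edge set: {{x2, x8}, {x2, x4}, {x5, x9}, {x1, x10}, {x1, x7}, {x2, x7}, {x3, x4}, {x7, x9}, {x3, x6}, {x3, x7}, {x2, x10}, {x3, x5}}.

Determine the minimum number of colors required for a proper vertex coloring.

2

x2 and x4 are adjacent, so at least 2 colors are needed.
2 colors suffice: color 1 → {x1, x2, x3, x9}; color 2 → {x4, x5, x6, x7, x8, x10}. Each edge has distinct colors on its endpoints.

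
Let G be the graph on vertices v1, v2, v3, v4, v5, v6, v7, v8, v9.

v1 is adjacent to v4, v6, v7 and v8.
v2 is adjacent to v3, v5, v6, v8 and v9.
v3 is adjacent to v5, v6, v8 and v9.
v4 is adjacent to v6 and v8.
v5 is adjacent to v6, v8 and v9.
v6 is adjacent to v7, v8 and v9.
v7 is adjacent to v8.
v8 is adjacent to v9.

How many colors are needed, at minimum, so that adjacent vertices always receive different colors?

6

v2, v3, v5, v6, v8, v9 form a clique, so at least 6 colors are needed.
6 colors suffice: color 1 → {v6}; color 2 → {v8}; color 3 → {v1, v9}; color 4 → {v4, v5, v7}; color 5 → {v3}; color 6 → {v2}. Every edge joins two different colors.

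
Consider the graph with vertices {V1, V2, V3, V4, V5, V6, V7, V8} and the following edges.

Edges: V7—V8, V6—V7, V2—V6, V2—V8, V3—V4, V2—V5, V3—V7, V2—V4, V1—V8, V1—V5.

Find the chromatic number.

3

The cycle V6-V7-V3-V4-V2-V6 has odd length 5, so it cannot be 2-colored; at least 3 colors are needed.
3 colors suffice: color R → {V1, V2, V7}; color B → {V3, V5, V6, V8}; color G → {V4}. Each edge has distinct colors on its endpoints.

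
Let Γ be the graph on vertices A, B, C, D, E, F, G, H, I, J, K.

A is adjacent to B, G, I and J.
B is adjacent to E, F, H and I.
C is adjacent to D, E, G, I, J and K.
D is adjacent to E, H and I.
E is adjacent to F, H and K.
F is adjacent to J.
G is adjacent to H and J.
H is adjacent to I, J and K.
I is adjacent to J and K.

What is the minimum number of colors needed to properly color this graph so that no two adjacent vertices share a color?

3

C, D, I are mutually adjacent, so at least 3 colors are needed.
3 colors suffice: color 1 → {E, G, I}; color 2 → {A, C, F, H}; color 3 → {B, D, J, K}. Each edge has distinct colors on its endpoints.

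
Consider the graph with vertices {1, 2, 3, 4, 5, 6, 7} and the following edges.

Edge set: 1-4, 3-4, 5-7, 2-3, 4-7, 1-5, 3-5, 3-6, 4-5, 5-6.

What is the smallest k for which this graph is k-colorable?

3

3, 5, 6 are mutually adjacent, so at least 3 colors are needed.
3 colors suffice: color a → {2, 5}; color b → {1, 3, 7}; color c → {4, 6}. No two adjacent vertices share a color.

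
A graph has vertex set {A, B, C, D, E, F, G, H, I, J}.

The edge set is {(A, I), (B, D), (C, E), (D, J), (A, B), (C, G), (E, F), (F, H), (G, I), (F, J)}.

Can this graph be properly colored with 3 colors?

Yes

The chromatic number is 3. The cycle C-G-I-A-B-D-J-F-E-C has odd length 9, so it cannot be 2-colored; at least 3 colors are needed.
3 colors suffice: A=2, B=1, C=1, D=2, E=2, F=1, G=2, H=2, I=1, J=3.
That is already a proper 3-coloring.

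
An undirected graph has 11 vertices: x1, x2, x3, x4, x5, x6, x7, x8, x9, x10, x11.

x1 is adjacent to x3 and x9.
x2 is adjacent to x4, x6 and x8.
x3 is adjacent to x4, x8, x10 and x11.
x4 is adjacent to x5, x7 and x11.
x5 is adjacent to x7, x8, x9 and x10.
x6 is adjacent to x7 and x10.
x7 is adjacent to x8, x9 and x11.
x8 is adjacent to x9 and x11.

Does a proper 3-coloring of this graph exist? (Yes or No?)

No

x5, x7, x8, x9 form a clique, so at least 4 colors are needed.
So 3 colors are not enough.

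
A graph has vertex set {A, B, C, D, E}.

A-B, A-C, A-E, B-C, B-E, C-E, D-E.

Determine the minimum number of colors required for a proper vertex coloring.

4

A, B, C, E form a clique, so at least 4 colors are needed.
4 colors suffice: A=3, B=4, C=2, D=2, E=1. Each edge has distinct colors on its endpoints.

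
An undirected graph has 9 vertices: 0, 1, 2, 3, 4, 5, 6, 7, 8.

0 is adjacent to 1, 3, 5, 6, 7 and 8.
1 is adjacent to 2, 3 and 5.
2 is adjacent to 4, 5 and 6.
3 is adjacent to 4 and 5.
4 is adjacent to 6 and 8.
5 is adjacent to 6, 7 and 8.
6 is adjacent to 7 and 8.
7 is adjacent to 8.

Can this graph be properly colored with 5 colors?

Yes

The chromatic number is 5. 0, 5, 6, 7, 8 are mutually adjacent (a clique of size 5), so at least 5 colors are needed.
5 colors suffice: color red → {4, 5}; color blue → {1, 6}; color green → {0, 2}; color yellow → {3, 8}; color purple → {7}.
That is already a proper 5-coloring.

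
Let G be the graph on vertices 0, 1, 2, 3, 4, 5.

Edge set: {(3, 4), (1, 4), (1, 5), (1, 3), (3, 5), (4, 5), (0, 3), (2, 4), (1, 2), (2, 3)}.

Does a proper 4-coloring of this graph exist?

Yes

The chromatic number is 4. 1, 3, 4, 5 are mutually adjacent (a clique of size 4), so at least 4 colors are needed.
One proper 4-coloring: 0=blue, 1=green, 2=yellow, 3=red, 4=blue, 5=yellow.
That is already a proper 4-coloring.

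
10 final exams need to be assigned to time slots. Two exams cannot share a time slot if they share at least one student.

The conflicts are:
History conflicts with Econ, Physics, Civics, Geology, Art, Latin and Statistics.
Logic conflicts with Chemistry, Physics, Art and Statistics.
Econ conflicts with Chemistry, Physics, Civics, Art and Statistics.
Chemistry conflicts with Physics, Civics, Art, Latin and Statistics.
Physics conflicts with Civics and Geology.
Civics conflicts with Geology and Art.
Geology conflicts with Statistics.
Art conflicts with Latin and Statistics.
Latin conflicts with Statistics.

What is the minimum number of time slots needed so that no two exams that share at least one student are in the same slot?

Chemistry, Art, Latin, Statistics all conflict with each other, so at least 4 time slots are needed.
4 time slots suffice: time slot 1 → {History, Chemistry}; time slot 2 → {Civics, Statistics}; time slot 3 → {Physics, Art}; time slot 4 → {Logic, Econ, Geology, Latin}. No two conflicting exams share a time slot.

4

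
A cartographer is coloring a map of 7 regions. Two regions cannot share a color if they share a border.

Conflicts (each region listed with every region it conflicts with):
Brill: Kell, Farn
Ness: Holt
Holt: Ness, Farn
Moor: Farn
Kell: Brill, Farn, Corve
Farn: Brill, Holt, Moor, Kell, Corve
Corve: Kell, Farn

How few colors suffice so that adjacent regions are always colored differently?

Brill, Kell, Farn pairwise conflict, so at least 3 colors are needed.
A valid assignment using 3 colors: Brill=3, Ness=1, Holt=2, Moor=2, Kell=2, Farn=1, Corve=3. No two conflicting regions share a color.

3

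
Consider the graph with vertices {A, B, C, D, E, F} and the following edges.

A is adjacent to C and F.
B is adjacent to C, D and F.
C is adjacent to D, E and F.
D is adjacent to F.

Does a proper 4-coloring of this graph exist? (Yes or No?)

Yes

The chromatic number is 4. B, C, D, F form a clique, so at least 4 colors are needed.
4 colors suffice: A=3, B=4, C=1, D=3, E=2, F=2.
That is already a proper 4-coloring.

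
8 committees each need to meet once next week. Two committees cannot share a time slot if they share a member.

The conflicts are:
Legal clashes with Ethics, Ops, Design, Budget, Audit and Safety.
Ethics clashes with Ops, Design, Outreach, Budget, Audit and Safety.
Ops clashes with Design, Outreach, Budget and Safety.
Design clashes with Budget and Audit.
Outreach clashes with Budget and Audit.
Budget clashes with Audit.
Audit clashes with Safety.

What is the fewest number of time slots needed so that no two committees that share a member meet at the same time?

5

Legal, Ethics, Design, Budget, Audit pairwise conflict, so at least 5 time slots are needed.
5 time slots suffice: Legal=4, Ethics=1, Ops=3, Design=5, Outreach=4, Budget=2, Audit=3, Safety=2. No two conflicting committees share a time slot.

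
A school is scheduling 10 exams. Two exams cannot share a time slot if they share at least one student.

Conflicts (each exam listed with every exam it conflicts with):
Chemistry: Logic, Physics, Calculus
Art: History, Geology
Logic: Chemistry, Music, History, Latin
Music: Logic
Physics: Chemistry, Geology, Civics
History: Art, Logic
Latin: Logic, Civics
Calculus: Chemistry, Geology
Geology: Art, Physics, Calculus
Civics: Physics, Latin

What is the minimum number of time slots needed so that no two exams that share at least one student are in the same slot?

3

The cycle Physics-Chemistry-Logic-Latin-Civics-Physics has odd length 5, so it cannot be 2-colored; at least 3 time slots are needed.
3 time slots suffice: time slot 1 → {Art, Logic, Physics, Calculus}; time slot 2 → {Chemistry, Music, History, Latin, Geology}; time slot 3 → {Civics}. Each listed conflict is separated.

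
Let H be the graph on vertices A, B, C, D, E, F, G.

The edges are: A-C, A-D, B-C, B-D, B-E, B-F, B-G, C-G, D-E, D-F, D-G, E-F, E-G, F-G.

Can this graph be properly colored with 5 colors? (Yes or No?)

The chromatic number is 5. B, D, E, F, G are pairwise adjacent (a clique of size 5), so at least 5 colors are needed.
One proper 5-coloring: A=red, B=blue, C=green, D=green, E=yellow, F=purple, G=red.
That is already a proper 5-coloring.

Yes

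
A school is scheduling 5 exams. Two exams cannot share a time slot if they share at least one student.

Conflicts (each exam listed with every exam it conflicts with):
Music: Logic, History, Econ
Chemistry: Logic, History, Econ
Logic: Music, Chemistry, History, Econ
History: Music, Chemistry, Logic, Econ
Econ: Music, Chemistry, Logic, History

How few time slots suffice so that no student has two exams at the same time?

4

Chemistry, Logic, History, Econ are mutually in conflict, so at least 4 time slots are needed.
A valid assignment using 4 time slots: Music=4, Chemistry=4, Logic=2, History=1, Econ=3. No two conflicting exams share a time slot.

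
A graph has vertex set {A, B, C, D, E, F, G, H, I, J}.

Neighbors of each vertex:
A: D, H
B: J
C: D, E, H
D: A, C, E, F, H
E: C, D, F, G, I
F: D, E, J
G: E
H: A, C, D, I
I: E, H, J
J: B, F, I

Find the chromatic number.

3

C, D, H form a triangle, so at least 3 colors are needed.
One proper 3-coloring: A=green, B=red, C=green, D=red, E=blue, F=green, G=red, H=blue, I=red, J=blue. Each edge has distinct colors on its endpoints.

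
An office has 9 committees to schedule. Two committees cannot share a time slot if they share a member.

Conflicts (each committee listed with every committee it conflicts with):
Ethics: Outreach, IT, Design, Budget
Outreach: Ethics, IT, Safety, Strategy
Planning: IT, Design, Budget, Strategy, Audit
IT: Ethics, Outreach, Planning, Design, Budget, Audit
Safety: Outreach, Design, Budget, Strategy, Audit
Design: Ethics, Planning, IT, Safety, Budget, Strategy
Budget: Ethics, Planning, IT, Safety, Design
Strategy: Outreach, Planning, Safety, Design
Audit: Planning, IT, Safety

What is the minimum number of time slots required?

Ethics, IT, Design, Budget pairwise conflict, so at least 4 time slots are needed.
4 time slots suffice: time slot 1 → {Outreach, Design, Audit}; time slot 2 → {IT, Safety}; time slot 3 → {Ethics, Planning}; time slot 4 → {Budget, Strategy}. No two conflicting committees share a time slot.

4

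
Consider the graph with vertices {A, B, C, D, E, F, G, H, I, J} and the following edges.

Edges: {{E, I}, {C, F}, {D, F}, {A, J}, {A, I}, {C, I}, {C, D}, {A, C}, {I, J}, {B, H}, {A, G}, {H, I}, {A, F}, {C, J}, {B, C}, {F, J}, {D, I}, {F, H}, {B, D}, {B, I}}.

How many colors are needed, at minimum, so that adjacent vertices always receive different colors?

B, C, D, I form a clique, so at least 4 colors are needed.
A valid assignment using 4 colors: A=green, B=yellow, C=blue, D=green, E=blue, F=red, G=red, H=blue, I=red, J=yellow. Each edge has distinct colors on its endpoints.

4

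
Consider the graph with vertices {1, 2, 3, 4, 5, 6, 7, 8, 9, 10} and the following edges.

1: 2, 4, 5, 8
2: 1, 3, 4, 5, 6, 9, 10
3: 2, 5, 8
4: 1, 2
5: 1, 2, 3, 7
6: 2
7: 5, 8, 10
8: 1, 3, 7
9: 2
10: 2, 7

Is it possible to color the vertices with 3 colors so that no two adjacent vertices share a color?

The chromatic number is 3. 1, 2, 4 are pairwise adjacent, so at least 3 colors are needed.
3 colors suffice: color a → {2, 8}; color b → {4, 5, 6, 9, 10}; color c → {1, 3, 7}.
That is already a proper 3-coloring.

Yes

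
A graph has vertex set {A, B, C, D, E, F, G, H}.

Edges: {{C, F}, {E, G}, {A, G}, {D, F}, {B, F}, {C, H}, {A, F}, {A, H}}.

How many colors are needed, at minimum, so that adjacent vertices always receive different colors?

B and F are adjacent, so at least 2 colors are needed.
A valid assignment using 2 colors: A=blue, B=blue, C=blue, D=blue, E=blue, F=red, G=red, H=red. Each edge has distinct colors on its endpoints.

2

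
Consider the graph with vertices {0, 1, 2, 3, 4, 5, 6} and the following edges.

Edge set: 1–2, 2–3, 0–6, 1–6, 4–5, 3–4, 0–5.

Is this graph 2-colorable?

No

The cycle 1-2-3-4-5-0-6-1 has odd length 7, so it cannot be 2-colored; at least 3 colors are needed.
So 2 colors are not enough.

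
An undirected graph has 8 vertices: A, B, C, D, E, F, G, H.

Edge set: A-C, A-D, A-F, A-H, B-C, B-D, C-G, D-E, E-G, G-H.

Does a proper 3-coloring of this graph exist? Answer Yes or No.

Yes

The chromatic number is 3. The cycle H-A-D-E-G-H has odd length 5, so it cannot be 2-colored; at least 3 colors are needed.
One proper 3-coloring: A=red, B=red, C=blue, D=blue, E=green, F=blue, G=red, H=blue.
That is already a proper 3-coloring.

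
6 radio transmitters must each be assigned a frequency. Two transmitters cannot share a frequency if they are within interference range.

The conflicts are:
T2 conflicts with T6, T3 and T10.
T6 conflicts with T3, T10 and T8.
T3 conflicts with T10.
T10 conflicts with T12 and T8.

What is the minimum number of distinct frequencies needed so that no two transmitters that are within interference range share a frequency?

T2, T6, T3, T10 pairwise conflict, so at least 4 frequencies are needed.
A valid assignment using 4 frequencies: T2=3, T6=2, T3=4, T10=1, T12=2, T8=3. Each listed conflict is separated.

4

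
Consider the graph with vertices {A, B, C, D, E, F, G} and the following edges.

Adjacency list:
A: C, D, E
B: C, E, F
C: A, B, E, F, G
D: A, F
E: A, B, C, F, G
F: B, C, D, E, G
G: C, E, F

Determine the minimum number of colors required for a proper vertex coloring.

B, C, E, F are mutually adjacent (a clique of size 4), so at least 4 colors are needed.
A valid assignment using 4 colors: A=3, B=4, C=2, D=1, E=1, F=3, G=4. Each edge has distinct colors on its endpoints.

4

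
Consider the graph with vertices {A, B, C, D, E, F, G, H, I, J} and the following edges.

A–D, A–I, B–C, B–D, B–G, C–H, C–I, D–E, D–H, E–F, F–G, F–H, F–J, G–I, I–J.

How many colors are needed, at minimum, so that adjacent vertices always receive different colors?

3

The cycle F-J-I-C-H-F has odd length 5, so it cannot be 2-colored; at least 3 colors are needed.
3 colors suffice: color 1 → {D, F, I}; color 2 → {A, C, E, G, J}; color 3 → {B, H}. Each edge has distinct colors on its endpoints.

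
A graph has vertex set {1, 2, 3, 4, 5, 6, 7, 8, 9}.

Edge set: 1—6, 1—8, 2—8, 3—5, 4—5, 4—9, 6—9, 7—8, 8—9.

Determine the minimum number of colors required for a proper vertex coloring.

2

1 and 6 are adjacent, so at least 2 colors are needed.
A valid assignment using 2 colors: 1=b, 2=b, 3=a, 4=a, 5=b, 6=a, 7=b, 8=a, 9=b. Every edge joins two different colors.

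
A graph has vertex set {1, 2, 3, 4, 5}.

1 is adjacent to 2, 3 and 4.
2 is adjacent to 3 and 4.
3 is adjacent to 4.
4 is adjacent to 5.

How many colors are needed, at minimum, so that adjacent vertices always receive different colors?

4

1, 2, 3, 4 are mutually adjacent (a clique of size 4), so at least 4 colors are needed.
A valid assignment using 4 colors: 1=blue, 2=green, 3=yellow, 4=red, 5=blue. Each edge has distinct colors on its endpoints.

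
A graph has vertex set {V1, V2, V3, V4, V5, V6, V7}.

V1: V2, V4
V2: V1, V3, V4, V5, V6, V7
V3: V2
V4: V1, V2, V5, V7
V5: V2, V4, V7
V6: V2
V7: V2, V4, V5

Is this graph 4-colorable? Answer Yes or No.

Yes

The chromatic number is 4. V2, V4, V5, V7 form a clique, so at least 4 colors are needed.
One proper 4-coloring: V1=3, V2=1, V3=2, V4=2, V5=3, V6=2, V7=4.
That is already a proper 4-coloring.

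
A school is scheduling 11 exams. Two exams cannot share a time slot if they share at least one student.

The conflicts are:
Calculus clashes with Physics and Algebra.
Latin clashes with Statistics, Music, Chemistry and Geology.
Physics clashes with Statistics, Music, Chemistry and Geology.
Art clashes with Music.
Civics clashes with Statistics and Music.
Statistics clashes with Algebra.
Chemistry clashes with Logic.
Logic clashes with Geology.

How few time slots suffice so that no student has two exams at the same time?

Art and Music conflict, so at least 2 time slots are needed.
2 time slots suffice: time slot 1 → {Latin, Physics, Art, Civics, Algebra, Logic}; time slot 2 → {Calculus, Statistics, Music, Chemistry, Geology}. Each listed conflict is separated.

2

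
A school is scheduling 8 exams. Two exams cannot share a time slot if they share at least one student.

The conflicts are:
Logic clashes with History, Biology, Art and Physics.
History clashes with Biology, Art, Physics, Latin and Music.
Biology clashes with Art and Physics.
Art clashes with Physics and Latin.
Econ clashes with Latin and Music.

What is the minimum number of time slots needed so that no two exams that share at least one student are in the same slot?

Logic, History, Biology, Art, Physics pairwise conflict, so at least 5 time slots are needed.
Using 5 time slots: Logic=3, History=1, Biology=5, Art=2, Econ=1, Physics=4, Latin=3, Music=2. No two conflicting exams share a time slot.

5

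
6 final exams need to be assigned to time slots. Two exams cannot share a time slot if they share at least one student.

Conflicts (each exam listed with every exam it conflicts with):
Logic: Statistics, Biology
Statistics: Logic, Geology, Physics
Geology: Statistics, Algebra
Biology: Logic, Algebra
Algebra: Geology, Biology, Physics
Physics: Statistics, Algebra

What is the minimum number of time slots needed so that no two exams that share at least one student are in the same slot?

3

The cycle Algebra-Biology-Logic-Statistics-Geology-Algebra has odd length 5, so it cannot be 2-colored; at least 3 time slots are needed.
Using 3 time slots: Logic=2, Statistics=1, Geology=2, Biology=3, Algebra=1, Physics=2. No two conflicting exams share a time slot.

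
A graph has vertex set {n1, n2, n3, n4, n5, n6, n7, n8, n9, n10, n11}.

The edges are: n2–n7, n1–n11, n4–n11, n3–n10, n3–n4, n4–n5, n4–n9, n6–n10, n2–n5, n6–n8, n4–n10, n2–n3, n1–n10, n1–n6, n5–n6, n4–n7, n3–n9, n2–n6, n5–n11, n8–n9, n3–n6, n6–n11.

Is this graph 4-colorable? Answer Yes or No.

Yes

The chromatic number is 3. n3, n6, n10 are mutually adjacent, so at least 3 colors are needed.
3 colors suffice: color R → {n4, n6}; color B → {n1, n3, n5, n7, n8}; color G → {n2, n9, n10, n11}.
Since 4 ≥ 3, a proper 4-coloring certainly exists.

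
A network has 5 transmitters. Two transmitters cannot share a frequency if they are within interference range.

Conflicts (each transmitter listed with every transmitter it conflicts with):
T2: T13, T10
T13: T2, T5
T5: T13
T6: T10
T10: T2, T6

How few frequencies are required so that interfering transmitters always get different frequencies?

T2 and T13 conflict, so at least 2 frequencies are needed.
2 frequencies suffice: frequency 1 → {T13, T10}; frequency 2 → {T2, T5, T6}. Each listed conflict is separated.

2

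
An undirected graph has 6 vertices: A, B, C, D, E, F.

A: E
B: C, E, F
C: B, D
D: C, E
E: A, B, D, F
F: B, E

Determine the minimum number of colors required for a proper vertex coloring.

B, E, F are mutually adjacent, so at least 3 colors are needed.
One proper 3-coloring: A=blue, B=blue, C=red, D=blue, E=red, F=green. Each edge has distinct colors on its endpoints.

3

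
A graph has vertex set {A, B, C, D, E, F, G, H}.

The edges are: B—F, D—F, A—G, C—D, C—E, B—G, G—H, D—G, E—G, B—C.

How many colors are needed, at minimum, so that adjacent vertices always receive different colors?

2

D and F are adjacent, so at least 2 colors are needed.
One proper 2-coloring: A=2, B=2, C=1, D=2, E=2, F=1, G=1, H=2. No two adjacent vertices share a color.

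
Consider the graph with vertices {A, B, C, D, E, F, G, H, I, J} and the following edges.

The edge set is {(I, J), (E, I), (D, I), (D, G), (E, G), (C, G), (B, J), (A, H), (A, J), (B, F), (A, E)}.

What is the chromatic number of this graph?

2

E and G are adjacent, so at least 2 colors are needed.
2 colors suffice: color 1 → {C, D, E, F, H, J}; color 2 → {A, B, G, I}. Each edge has distinct colors on its endpoints.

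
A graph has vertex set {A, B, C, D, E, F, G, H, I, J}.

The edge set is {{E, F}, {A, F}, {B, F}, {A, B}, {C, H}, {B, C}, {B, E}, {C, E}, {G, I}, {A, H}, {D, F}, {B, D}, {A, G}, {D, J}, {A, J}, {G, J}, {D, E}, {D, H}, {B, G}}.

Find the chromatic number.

4

B, D, E, F are pairwise adjacent (a clique of size 4), so at least 4 colors are needed.
A valid assignment using 4 colors: A=blue, B=red, C=blue, D=blue, E=green, F=yellow, G=green, H=red, I=red, J=red. Every edge joins two different colors.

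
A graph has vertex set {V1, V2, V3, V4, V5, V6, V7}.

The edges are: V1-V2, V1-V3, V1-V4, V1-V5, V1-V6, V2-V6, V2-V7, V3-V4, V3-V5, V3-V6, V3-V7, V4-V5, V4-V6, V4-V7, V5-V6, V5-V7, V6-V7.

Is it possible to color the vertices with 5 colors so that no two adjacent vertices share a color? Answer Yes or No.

The chromatic number is 5. V1, V3, V4, V5, V6 are pairwise adjacent (a clique of size 5), so at least 5 colors are needed.
5 colors suffice: color 1 → {V6}; color 2 → {V2, V5}; color 3 → {V1, V7}; color 4 → {V3}; color 5 → {V4}.
That is already a proper 5-coloring.

Yes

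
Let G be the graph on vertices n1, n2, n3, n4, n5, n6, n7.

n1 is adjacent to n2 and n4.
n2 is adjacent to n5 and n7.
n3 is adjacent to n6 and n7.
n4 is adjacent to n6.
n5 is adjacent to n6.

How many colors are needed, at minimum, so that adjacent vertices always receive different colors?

3

The cycle n4-n1-n2-n5-n6-n4 has odd length 5, so it cannot be 2-colored; at least 3 colors are needed.
A valid assignment using 3 colors: n1=3, n2=1, n3=2, n4=2, n5=2, n6=1, n7=3. Each edge has distinct colors on its endpoints.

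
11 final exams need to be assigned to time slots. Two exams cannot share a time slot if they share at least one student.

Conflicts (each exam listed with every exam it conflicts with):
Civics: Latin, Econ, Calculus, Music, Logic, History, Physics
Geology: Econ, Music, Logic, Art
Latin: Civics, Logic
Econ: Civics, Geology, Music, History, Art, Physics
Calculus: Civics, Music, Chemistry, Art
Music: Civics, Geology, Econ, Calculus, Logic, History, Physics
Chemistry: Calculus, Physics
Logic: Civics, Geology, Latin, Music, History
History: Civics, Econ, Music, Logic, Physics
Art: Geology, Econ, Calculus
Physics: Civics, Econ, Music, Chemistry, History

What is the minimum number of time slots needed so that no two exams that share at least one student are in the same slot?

5

Civics, Econ, Music, History, Physics pairwise conflict, so at least 5 time slots are needed.
5 time slots suffice: Civics=1, Geology=1, Latin=2, Econ=3, Calculus=3, Music=2, Chemistry=1, Logic=3, History=4, Art=2, Physics=5. Every pair that conflicts lands in different time slots.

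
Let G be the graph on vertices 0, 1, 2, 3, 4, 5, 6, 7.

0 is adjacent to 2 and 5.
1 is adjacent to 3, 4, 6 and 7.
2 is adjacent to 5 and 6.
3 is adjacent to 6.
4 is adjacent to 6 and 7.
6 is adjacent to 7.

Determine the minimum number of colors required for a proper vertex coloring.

4

1, 4, 6, 7 are pairwise adjacent (a clique of size 4), so at least 4 colors are needed.
A valid assignment using 4 colors: 0=red, 1=blue, 2=blue, 3=green, 4=green, 5=green, 6=red, 7=yellow. Every edge joins two different colors.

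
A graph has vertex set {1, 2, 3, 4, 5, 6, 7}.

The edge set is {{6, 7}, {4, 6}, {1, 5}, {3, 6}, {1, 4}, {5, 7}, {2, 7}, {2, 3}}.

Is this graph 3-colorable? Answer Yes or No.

The chromatic number is 3. The cycle 6-4-1-5-7-6 has odd length 5, so it cannot be 2-colored; at least 3 colors are needed.
3 colors suffice: 1=a, 2=a, 3=b, 4=b, 5=c, 6=a, 7=b.
That is already a proper 3-coloring.

Yes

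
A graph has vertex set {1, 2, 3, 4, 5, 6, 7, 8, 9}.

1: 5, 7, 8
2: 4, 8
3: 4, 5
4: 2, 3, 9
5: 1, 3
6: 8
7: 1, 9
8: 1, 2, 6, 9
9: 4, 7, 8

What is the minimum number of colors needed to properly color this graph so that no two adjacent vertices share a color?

6 and 8 are adjacent, so at least 2 colors are needed.
2 colors suffice: color a → {4, 5, 7, 8}; color b → {1, 2, 3, 6, 9}. Every edge joins two different colors.

2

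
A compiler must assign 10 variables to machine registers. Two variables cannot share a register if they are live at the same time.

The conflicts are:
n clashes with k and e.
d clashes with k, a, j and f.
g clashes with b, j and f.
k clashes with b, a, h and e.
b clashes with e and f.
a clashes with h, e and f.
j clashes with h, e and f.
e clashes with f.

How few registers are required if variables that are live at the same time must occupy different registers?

j, e, f are mutually in conflict, so at least 3 registers are needed.
A valid assignment using 3 registers: n=3, d=2, g=2, k=1, b=3, a=3, j=3, h=2, e=2, f=1. Each listed conflict is separated.

3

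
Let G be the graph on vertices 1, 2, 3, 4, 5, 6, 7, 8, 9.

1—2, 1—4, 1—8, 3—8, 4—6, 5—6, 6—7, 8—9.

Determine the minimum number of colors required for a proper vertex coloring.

3 and 8 are adjacent, so at least 2 colors are needed.
2 colors suffice: color a → {1, 3, 6, 9}; color b → {2, 4, 5, 7, 8}. Each edge has distinct colors on its endpoints.

2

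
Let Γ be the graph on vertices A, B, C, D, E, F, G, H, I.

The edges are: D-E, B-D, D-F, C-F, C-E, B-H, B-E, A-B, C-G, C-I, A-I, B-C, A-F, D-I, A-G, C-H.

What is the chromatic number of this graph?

B, D, E form a triangle, so at least 3 colors are needed.
3 colors suffice: A=1, B=2, C=1, D=1, E=3, F=2, G=2, H=3, I=2. No two adjacent vertices share a color.

3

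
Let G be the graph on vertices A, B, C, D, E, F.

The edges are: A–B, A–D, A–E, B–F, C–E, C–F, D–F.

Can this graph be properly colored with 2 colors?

No

The cycle B-F-C-E-A-B has odd length 5, so it cannot be 2-colored; at least 3 colors are needed.
So 2 colors are not enough.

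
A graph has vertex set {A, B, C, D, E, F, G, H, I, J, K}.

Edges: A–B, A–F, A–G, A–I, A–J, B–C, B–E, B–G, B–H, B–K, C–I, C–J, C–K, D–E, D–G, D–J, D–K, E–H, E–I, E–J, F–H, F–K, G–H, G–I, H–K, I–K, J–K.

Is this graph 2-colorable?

No

F, H, K form a triangle, so at least 3 colors are needed.
So 2 colors are not enough.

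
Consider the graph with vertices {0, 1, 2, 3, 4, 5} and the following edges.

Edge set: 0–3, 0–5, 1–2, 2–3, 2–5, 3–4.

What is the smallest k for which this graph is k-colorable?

0 and 3 are adjacent, so at least 2 colors are needed.
One proper 2-coloring: 0=blue, 1=red, 2=blue, 3=red, 4=blue, 5=red. No two adjacent vertices share a color.

2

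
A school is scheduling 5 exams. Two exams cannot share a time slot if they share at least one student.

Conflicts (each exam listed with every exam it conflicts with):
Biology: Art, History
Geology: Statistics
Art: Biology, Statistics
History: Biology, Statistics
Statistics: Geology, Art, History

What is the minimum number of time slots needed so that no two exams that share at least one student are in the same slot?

Geology and Statistics conflict, so at least 2 time slots are needed.
A valid assignment using 2 time slots: Biology=1, Geology=2, Art=2, History=2, Statistics=1. No two conflicting exams share a time slot.

2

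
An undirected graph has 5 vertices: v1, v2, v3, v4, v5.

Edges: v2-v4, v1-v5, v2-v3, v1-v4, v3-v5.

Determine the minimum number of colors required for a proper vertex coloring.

The cycle v2-v4-v1-v5-v3-v2 has odd length 5, so it cannot be 2-colored; at least 3 colors are needed.
A valid assignment using 3 colors: v1=1, v2=3, v3=1, v4=2, v5=2. Every edge joins two different colors.

3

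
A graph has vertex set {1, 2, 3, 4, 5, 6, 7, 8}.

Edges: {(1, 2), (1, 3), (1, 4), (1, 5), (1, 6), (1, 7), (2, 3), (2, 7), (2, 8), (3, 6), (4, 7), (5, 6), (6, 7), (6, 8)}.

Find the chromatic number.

3

1, 4, 7 are pairwise adjacent, so at least 3 colors are needed.
3 colors suffice: color a → {1, 8}; color b → {2, 4, 6}; color c → {3, 5, 7}. Each edge has distinct colors on its endpoints.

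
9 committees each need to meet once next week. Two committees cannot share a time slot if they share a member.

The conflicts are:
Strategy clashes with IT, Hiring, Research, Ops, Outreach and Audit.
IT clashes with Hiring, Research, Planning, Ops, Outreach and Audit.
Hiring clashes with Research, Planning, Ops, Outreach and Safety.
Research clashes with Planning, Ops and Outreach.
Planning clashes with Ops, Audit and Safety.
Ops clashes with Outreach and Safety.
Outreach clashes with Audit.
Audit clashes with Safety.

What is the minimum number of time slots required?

6

Strategy, IT, Hiring, Research, Ops, Outreach pairwise conflict, so at least 6 time slots are needed.
Using 6 time slots: Strategy=5, IT=1, Hiring=2, Research=6, Planning=4, Ops=3, Outreach=4, Audit=2, Safety=1. Every pair that conflicts lands in different time slots.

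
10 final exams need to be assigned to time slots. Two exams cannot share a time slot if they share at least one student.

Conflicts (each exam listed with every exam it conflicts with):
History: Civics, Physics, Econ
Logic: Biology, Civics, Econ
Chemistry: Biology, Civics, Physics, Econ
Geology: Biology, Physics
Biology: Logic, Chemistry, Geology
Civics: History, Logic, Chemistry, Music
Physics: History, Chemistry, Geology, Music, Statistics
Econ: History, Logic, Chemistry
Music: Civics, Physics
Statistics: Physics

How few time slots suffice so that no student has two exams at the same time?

2

History and Physics conflict, so at least 2 time slots are needed.
2 time slots suffice: time slot 1 → {Biology, Civics, Physics, Econ}; time slot 2 → {History, Logic, Chemistry, Geology, Music, Statistics}. No two conflicting exams share a time slot.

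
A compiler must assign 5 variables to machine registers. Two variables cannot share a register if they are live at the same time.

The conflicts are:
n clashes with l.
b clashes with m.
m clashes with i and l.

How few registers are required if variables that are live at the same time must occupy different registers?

2

m and i conflict, so at least 2 registers are needed.
2 registers suffice: register 1 → {n, m}; register 2 → {b, i, l}. Each listed conflict is separated.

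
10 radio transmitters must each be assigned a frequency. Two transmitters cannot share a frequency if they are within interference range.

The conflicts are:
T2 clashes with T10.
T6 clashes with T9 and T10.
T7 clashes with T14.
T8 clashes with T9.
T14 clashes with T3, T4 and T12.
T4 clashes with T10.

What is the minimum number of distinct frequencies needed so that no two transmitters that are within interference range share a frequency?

T2 and T10 conflict, so at least 2 frequencies are needed.
2 frequencies suffice: frequency 1 → {T14, T9, T10}; frequency 2 → {T2, T6, T7, T8, T3, T4, T12}. No two conflicting transmitters share a frequency.

2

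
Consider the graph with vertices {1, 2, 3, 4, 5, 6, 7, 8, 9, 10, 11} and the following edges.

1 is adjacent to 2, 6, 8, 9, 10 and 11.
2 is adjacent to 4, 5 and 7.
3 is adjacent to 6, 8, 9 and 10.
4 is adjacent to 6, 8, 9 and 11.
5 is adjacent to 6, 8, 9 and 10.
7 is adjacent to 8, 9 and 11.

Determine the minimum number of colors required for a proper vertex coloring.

7 and 9 are adjacent, so at least 2 colors are needed.
2 colors suffice: color a → {1, 3, 4, 5, 7}; color b → {2, 6, 8, 9, 10, 11}. No two adjacent vertices share a color.

2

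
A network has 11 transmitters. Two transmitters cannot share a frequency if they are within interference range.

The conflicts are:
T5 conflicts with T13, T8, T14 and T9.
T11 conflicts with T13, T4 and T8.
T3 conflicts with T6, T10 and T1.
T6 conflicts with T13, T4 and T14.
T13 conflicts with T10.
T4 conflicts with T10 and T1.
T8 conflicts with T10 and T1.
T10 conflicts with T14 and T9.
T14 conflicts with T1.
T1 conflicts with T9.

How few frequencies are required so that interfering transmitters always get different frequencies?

2

T1 and T9 conflict, so at least 2 frequencies are needed.
Using 2 frequencies: T5=1, T11=1, T3=2, T6=1, T13=2, T4=2, T8=2, T10=1, T14=2, T1=1, T9=2. Each listed conflict is separated.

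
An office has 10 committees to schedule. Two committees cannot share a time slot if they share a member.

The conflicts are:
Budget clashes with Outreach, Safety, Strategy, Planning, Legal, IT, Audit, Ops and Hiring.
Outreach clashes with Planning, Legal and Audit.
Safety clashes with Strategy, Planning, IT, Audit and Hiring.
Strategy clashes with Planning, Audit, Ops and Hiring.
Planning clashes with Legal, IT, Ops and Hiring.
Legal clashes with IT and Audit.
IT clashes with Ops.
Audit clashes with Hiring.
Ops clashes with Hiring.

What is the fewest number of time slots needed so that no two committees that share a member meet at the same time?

5

Budget, Strategy, Planning, Ops, Hiring all conflict with each other, so at least 5 time slots are needed.
A valid assignment using 5 time slots: Budget=1, Outreach=4, Safety=3, Strategy=4, Planning=2, Legal=3, IT=4, Audit=2, Ops=3, Hiring=5. Every pair that conflicts lands in different time slots.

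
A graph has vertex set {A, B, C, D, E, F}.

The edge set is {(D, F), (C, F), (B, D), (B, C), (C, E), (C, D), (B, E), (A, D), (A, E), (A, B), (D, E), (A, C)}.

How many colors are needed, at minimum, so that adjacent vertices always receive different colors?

A, B, C, D, E are mutually adjacent (a clique of size 5), so at least 5 colors are needed.
5 colors suffice: A=4, B=5, C=2, D=1, E=3, F=3. No two adjacent vertices share a color.

5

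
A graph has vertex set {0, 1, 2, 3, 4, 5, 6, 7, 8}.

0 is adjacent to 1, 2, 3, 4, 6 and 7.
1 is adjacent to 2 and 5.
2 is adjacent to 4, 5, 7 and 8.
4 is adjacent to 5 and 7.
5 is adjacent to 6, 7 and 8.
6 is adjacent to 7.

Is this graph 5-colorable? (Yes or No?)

The chromatic number is 4. 2, 4, 5, 7 are pairwise adjacent (a clique of size 4), so at least 4 colors are needed.
One proper 4-coloring: 0=b, 1=c, 2=a, 3=a, 4=d, 5=b, 6=a, 7=c, 8=c.
Since 5 ≥ 4, a proper 5-coloring certainly exists.

Yes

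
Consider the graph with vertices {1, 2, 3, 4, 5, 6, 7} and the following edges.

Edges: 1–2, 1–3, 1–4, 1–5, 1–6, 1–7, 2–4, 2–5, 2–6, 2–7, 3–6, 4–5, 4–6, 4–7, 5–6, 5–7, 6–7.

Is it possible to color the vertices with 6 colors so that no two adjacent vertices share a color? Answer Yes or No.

The chromatic number is 6. 1, 2, 4, 5, 6, 7 are pairwise adjacent (a clique of size 6), so at least 6 colors are needed.
6 colors suffice: color red → {6}; color blue → {1}; color green → {3, 4}; color yellow → {5}; color purple → {2}; color orange → {7}.
That is already a proper 6-coloring.

Yes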